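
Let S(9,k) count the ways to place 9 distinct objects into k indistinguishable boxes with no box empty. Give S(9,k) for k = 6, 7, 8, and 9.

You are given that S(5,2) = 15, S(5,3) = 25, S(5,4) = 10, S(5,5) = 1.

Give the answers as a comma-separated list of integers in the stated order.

2646, 462, 36, 1

@6  (6,3):25·3+15→90, (6,4):10·4+25→65, (6,5):1·5+10→15, (6,6):0·6+1→1
@7  (7,4):65·4+90→350, (7,5):15·5+65→140, (7,6):1·6+15→21, (7,7):0·7+1→1
@8  (8,5):140·5+350→1050, (8,6):21·6+140→266, (8,7):1·7+21→28, (8,8):0·8+1→1
@9  (9,6):266·6+1050→2646, (9,7):28·7+266→462, (9,8):1·8+28→36, (9,9):0·9+1→1
Read S(9,6) = 2646, S(9,7) = 462, S(9,8) = 36, S(9,9) = 1.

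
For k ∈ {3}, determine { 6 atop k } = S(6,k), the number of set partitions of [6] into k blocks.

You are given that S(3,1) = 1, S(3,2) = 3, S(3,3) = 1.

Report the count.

r4: T_4,1=1×1+0=1; T_4,2=2×3+1=7; T_4,3=3×1+3=6
r5: T_5,2=2×7+1=15; T_5,3=3×6+7=25
r6: T_6,3=3×25+15=90
Read S(6,3) = 90.

90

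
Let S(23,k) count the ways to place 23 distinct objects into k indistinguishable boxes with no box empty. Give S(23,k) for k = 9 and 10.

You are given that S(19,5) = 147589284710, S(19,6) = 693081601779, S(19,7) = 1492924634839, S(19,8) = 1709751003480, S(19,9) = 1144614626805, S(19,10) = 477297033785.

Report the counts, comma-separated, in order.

12320068811796900, 9593401297313460

r20: T_20,6=6×693081601779+147589284710=4306078895384; T_20,7=7×1492924634839+693081601779=11143554045652; T_20,8=8×1709751003480+1492924634839=15170932662679; T_20,9=9×1144614626805+1709751003480=12011282644725; T_20,10=10×477297033785+1144614626805=5917584964655
r21: T_21,7=7×11143554045652+4306078895384=82310957214948; T_21,8=8×15170932662679+11143554045652=132511015347084; T_21,9=9×12011282644725+15170932662679=123272476465204; T_21,10=10×5917584964655+12011282644725=71187132291275
r22: T_22,8=8×132511015347084+82310957214948=1142399079991620; T_22,9=9×123272476465204+132511015347084=1241963303533920; T_22,10=10×71187132291275+123272476465204=835143799377954
r23: T_23,9=9×1241963303533920+1142399079991620=12320068811796900; T_23,10=10×835143799377954+1241963303533920=9593401297313460
Read S(23,9) = 12320068811796900, S(23,10) = 9593401297313460.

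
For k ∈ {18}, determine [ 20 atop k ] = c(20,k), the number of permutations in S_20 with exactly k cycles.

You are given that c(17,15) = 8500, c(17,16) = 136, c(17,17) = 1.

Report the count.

16815

row 18: T[18][16]=17·136+8500=10812  T[18][17]=17·1+136=153  T[18][18]=17·0+1=1
row 19: T[19][17]=18·153+10812=13566  T[19][18]=18·1+153=171
row 20: T[20][18]=19·171+13566=16815
Read c(20,18) = 16815.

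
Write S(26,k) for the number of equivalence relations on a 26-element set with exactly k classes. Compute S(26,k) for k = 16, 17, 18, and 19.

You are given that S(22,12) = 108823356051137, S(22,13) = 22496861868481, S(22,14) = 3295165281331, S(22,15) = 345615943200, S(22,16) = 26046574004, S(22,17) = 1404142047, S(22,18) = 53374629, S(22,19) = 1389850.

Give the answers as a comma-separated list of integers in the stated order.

i=23: T(23,13)=108823356051137+13·22496861868481=401282560341390 | T(23,14)=22496861868481+14·3295165281331=68629175807115 | T(23,15)=3295165281331+15·345615943200=8479404429331 | T(23,16)=345615943200+16·26046574004=762361127264 | T(23,17)=26046574004+17·1404142047=49916988803 | T(23,18)=1404142047+18·53374629=2364885369 | T(23,19)=53374629+19·1389850=79781779
i=24: T(24,14)=401282560341390+14·68629175807115=1362091021641000 | T(24,15)=68629175807115+15·8479404429331=195820242247080 | T(24,16)=8479404429331+16·762361127264=20677182465555 | T(24,17)=762361127264+17·49916988803=1610949936915 | T(24,18)=49916988803+18·2364885369=92484925445 | T(24,19)=2364885369+19·79781779=3880739170
i=25: T(25,15)=1362091021641000+15·195820242247080=4299394655347200 | T(25,16)=195820242247080+16·20677182465555=526655161695960 | T(25,17)=20677182465555+17·1610949936915=48063331393110 | T(25,18)=1610949936915+18·92484925445=3275678594925 | T(25,19)=92484925445+19·3880739170=166218969675
i=26: T(26,16)=4299394655347200+16·526655161695960=12725877242482560 | T(26,17)=526655161695960+17·48063331393110=1343731795378830 | T(26,18)=48063331393110+18·3275678594925=107025546101760 | T(26,19)=3275678594925+19·166218969675=6433839018750
Read S(26,16) = 12725877242482560, S(26,17) = 1343731795378830, S(26,18) = 107025546101760, S(26,19) = 6433839018750.

12725877242482560, 1343731795378830, 107025546101760, 6433839018750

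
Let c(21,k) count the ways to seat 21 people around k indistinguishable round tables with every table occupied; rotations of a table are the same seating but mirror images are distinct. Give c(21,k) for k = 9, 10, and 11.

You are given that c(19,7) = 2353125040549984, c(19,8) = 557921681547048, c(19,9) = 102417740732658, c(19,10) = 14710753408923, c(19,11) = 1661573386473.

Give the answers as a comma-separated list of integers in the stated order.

row 20: T[20][8]=19·557921681547048+2353125040549984=12953636989943896  T[20][9]=19·102417740732658+557921681547048=2503858755467550  T[20][10]=19·14710753408923+102417740732658=381922055502195  T[20][11]=19·1661573386473+14710753408923=46280647751910
row 21: T[21][9]=20·2503858755467550+12953636989943896=63030812099294896  T[21][10]=20·381922055502195+2503858755467550=10142299865511450  T[21][11]=20·46280647751910+381922055502195=1307535010540395
Read c(21,9) = 63030812099294896, c(21,10) = 10142299865511450, c(21,11) = 1307535010540395.

63030812099294896, 10142299865511450, 1307535010540395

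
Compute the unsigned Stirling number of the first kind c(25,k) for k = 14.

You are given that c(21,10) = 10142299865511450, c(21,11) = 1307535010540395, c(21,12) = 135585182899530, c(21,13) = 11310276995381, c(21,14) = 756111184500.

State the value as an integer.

@22  (22,11):1307535010540395·21+10142299865511450→37600535086859745, (22,12):135585182899530·21+1307535010540395→4154823851430525, (22,13):11310276995381·21+135585182899530→373100999802531, (22,14):756111184500·21+11310276995381→27188611869881
@23  (23,12):4154823851430525·22+37600535086859745→129006659818331295, (23,13):373100999802531·22+4154823851430525→12363045847086207, (23,14):27188611869881·22+373100999802531→971250460939913
@24  (24,13):12363045847086207·23+129006659818331295→413356714301314056, (24,14):971250460939913·23+12363045847086207→34701806448704206
@25  (25,14):34701806448704206·24+413356714301314056→1246200069070215000
Read c(25,14) = 1246200069070215000.

1246200069070215000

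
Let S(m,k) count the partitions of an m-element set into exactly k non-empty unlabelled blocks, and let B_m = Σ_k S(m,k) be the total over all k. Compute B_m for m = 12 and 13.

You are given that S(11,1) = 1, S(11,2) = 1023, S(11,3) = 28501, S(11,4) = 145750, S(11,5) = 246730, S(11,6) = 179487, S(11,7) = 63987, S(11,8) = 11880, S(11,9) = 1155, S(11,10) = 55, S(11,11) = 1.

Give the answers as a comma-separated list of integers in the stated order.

i=12: T(12,1)=0+1·1=1 | T(12,2)=1+2·1023=2047 | T(12,3)=1023+3·28501=86526 | T(12,4)=28501+4·145750=611501 | T(12,5)=145750+5·246730=1379400 | T(12,6)=246730+6·179487=1323652 | T(12,7)=179487+7·63987=627396 | T(12,8)=63987+8·11880=159027 | T(12,9)=11880+9·1155=22275 | T(12,10)=1155+10·55=1705 | T(12,11)=55+11·1=66 | T(12,12)=1+12·0=1
i=13: T(13,1)=0+1·1=1 | T(13,2)=1+2·2047=4095 | T(13,3)=2047+3·86526=261625 | T(13,4)=86526+4·611501=2532530 | T(13,5)=611501+5·1379400=7508501 | T(13,6)=1379400+6·1323652=9321312 | T(13,7)=1323652+7·627396=5715424 | T(13,8)=627396+8·159027=1899612 | T(13,9)=159027+9·22275=359502 | T(13,10)=22275+10·1705=39325 | T(13,11)=1705+11·66=2431 | T(13,12)=66+12·1=78 | T(13,13)=1+13·0=1
B_12 = ΣS(12,k) = 1+2047+86526+611501+1379400+1323652+627396+159027+22275+1705+66+1 = 4213597
B_13 = ΣS(13,k) = 1+4095+261625+2532530+7508501+9321312+5715424+1899612+359502+39325+2431+78+1 = 27644437

4213597, 27644437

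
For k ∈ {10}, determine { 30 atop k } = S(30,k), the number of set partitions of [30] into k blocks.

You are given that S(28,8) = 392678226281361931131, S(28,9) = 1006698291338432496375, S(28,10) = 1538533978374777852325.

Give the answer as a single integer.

row 29: T[29][9]=9·1006698291338432496375+392678226281361931131=9452962848327254398506  T[29][10]=10·1538533978374777852325+1006698291338432496375=16392038075086211019625
row 30: T[30][10]=10·16392038075086211019625+9452962848327254398506=173373343599189364594756
Read S(30,10) = 173373343599189364594756.

173373343599189364594756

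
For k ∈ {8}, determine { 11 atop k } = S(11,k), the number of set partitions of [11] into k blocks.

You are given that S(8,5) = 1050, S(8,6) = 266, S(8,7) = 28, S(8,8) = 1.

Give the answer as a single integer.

[9] T[9,6]:6*266+1050=2646 · T[9,7]:7*28+266=462 · T[9,8]:8*1+28=36
[10] T[10,7]:7*462+2646=5880 · T[10,8]:8*36+462=750
[11] T[11,8]:8*750+5880=11880
Read S(11,8) = 11880.

11880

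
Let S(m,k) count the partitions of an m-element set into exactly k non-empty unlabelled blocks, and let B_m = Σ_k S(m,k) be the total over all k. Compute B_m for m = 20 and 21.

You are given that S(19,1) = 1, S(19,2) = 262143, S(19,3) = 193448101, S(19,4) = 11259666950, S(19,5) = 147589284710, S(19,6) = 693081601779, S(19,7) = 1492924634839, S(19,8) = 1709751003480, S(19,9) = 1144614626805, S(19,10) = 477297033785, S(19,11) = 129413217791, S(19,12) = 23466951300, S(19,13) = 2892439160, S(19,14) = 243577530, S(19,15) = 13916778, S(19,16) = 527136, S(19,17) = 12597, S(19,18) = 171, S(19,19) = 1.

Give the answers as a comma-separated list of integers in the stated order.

r20: T_20,1=1×1+0=1; T_20,2=2×262143+1=524287; T_20,3=3×193448101+262143=580606446; T_20,4=4×11259666950+193448101=45232115901; T_20,5=5×147589284710+11259666950=749206090500; T_20,6=6×693081601779+147589284710=4306078895384; T_20,7=7×1492924634839+693081601779=11143554045652; T_20,8=8×1709751003480+1492924634839=15170932662679; T_20,9=9×1144614626805+1709751003480=12011282644725; T_20,10=10×477297033785+1144614626805=5917584964655; T_20,11=11×129413217791+477297033785=1900842429486; T_20,12=12×23466951300+129413217791=411016633391; T_20,13=13×2892439160+23466951300=61068660380; T_20,14=14×243577530+2892439160=6302524580; T_20,15=15×13916778+243577530=452329200; T_20,16=16×527136+13916778=22350954; T_20,17=17×12597+527136=741285; T_20,18=18×171+12597=15675; T_20,19=19×1+171=190; T_20,20=20×0+1=1
r21: T_21,1=1×1+0=1; T_21,2=2×524287+1=1048575; T_21,3=3×580606446+524287=1742343625; T_21,4=4×45232115901+580606446=181509070050; T_21,5=5×749206090500+45232115901=3791262568401; T_21,6=6×4306078895384+749206090500=26585679462804; T_21,7=7×11143554045652+4306078895384=82310957214948; T_21,8=8×15170932662679+11143554045652=132511015347084; T_21,9=9×12011282644725+15170932662679=123272476465204; T_21,10=10×5917584964655+12011282644725=71187132291275; T_21,11=11×1900842429486+5917584964655=26826851689001; T_21,12=12×411016633391+1900842429486=6833042030178; T_21,13=13×61068660380+411016633391=1204909218331; T_21,14=14×6302524580+61068660380=149304004500; T_21,15=15×452329200+6302524580=13087462580; T_21,16=16×22350954+452329200=809944464; T_21,17=17×741285+22350954=34952799; T_21,18=18×15675+741285=1023435; T_21,19=19×190+15675=19285; T_21,20=20×1+190=210; T_21,21=21×0+1=1
B_20 = ΣS(20,k) = 1+524287+580606446+45232115901+749206090500+4306078895384+11143554045652+15170932662679+12011282644725+5917584964655+1900842429486+411016633391+61068660380+6302524580+452329200+22350954+741285+15675+190+1 = 51724158235372
B_21 = ΣS(21,k) = 1+1048575+1742343625+181509070050+3791262568401+26585679462804+82310957214948+132511015347084+123272476465204+71187132291275+26826851689001+6833042030178+1204909218331+149304004500+13087462580+809944464+34952799+1023435+19285+210+1 = 474869816156751

51724158235372, 474869816156751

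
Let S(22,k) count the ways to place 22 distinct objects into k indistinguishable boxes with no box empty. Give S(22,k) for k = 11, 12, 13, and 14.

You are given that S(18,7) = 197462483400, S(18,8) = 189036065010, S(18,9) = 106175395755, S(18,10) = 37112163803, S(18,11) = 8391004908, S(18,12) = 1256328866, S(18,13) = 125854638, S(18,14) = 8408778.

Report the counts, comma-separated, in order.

i=19: T(19,8)=197462483400+8·189036065010=1709751003480 | T(19,9)=189036065010+9·106175395755=1144614626805 | T(19,10)=106175395755+10·37112163803=477297033785 | T(19,11)=37112163803+11·8391004908=129413217791 | T(19,12)=8391004908+12·1256328866=23466951300 | T(19,13)=1256328866+13·125854638=2892439160 | T(19,14)=125854638+14·8408778=243577530
i=20: T(20,9)=1709751003480+9·1144614626805=12011282644725 | T(20,10)=1144614626805+10·477297033785=5917584964655 | T(20,11)=477297033785+11·129413217791=1900842429486 | T(20,12)=129413217791+12·23466951300=411016633391 | T(20,13)=23466951300+13·2892439160=61068660380 | T(20,14)=2892439160+14·243577530=6302524580
i=21: T(21,10)=12011282644725+10·5917584964655=71187132291275 | T(21,11)=5917584964655+11·1900842429486=26826851689001 | T(21,12)=1900842429486+12·411016633391=6833042030178 | T(21,13)=411016633391+13·61068660380=1204909218331 | T(21,14)=61068660380+14·6302524580=149304004500
i=22: T(22,11)=71187132291275+11·26826851689001=366282500870286 | T(22,12)=26826851689001+12·6833042030178=108823356051137 | T(22,13)=6833042030178+13·1204909218331=22496861868481 | T(22,14)=1204909218331+14·149304004500=3295165281331
Read S(22,11) = 366282500870286, S(22,12) = 108823356051137, S(22,13) = 22496861868481, S(22,14) = 3295165281331.

366282500870286, 108823356051137, 22496861868481, 3295165281331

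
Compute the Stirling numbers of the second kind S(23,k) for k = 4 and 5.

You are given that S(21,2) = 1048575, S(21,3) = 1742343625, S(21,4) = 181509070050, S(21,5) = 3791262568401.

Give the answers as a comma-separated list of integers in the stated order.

2916342574750, 96416888184100

row 22: T[22][3]=3·1742343625+1048575=5228079450  T[22][4]=4·181509070050+1742343625=727778623825  T[22][5]=5·3791262568401+181509070050=19137821912055
row 23: T[23][4]=4·727778623825+5228079450=2916342574750  T[23][5]=5·19137821912055+727778623825=96416888184100
Read S(23,4) = 2916342574750, S(23,5) = 96416888184100.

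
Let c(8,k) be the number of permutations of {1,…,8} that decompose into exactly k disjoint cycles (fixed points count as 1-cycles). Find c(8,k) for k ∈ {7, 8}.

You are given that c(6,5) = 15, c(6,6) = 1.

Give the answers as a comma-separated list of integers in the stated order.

28, 1

row 7: T[7][6]=6·1+15=21  T[7][7]=6·0+1=1
row 8: T[8][7]=7·1+21=28  T[8][8]=7·0+1=1
Read c(8,7) = 28, c(8,8) = 1.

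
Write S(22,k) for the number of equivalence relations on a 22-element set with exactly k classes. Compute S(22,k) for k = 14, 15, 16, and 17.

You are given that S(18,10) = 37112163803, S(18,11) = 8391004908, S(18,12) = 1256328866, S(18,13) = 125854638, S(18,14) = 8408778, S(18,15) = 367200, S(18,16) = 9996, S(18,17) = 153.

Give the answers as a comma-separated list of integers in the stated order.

3295165281331, 345615943200, 26046574004, 1404142047

i=19: T(19,11)=37112163803+11·8391004908=129413217791 | T(19,12)=8391004908+12·1256328866=23466951300 | T(19,13)=1256328866+13·125854638=2892439160 | T(19,14)=125854638+14·8408778=243577530 | T(19,15)=8408778+15·367200=13916778 | T(19,16)=367200+16·9996=527136 | T(19,17)=9996+17·153=12597
i=20: T(20,12)=129413217791+12·23466951300=411016633391 | T(20,13)=23466951300+13·2892439160=61068660380 | T(20,14)=2892439160+14·243577530=6302524580 | T(20,15)=243577530+15·13916778=452329200 | T(20,16)=13916778+16·527136=22350954 | T(20,17)=527136+17·12597=741285
i=21: T(21,13)=411016633391+13·61068660380=1204909218331 | T(21,14)=61068660380+14·6302524580=149304004500 | T(21,15)=6302524580+15·452329200=13087462580 | T(21,16)=452329200+16·22350954=809944464 | T(21,17)=22350954+17·741285=34952799
i=22: T(22,14)=1204909218331+14·149304004500=3295165281331 | T(22,15)=149304004500+15·13087462580=345615943200 | T(22,16)=13087462580+16·809944464=26046574004 | T(22,17)=809944464+17·34952799=1404142047
Read S(22,14) = 3295165281331, S(22,15) = 345615943200, S(22,16) = 26046574004, S(22,17) = 1404142047.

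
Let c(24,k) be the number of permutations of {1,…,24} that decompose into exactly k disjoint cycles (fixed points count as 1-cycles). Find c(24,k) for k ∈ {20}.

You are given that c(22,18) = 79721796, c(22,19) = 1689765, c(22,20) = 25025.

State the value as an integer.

r23: T_23,19=22×1689765+79721796=116896626; T_23,20=22×25025+1689765=2240315
r24: T_24,20=23×2240315+116896626=168423871
Read c(24,20) = 168423871.

168423871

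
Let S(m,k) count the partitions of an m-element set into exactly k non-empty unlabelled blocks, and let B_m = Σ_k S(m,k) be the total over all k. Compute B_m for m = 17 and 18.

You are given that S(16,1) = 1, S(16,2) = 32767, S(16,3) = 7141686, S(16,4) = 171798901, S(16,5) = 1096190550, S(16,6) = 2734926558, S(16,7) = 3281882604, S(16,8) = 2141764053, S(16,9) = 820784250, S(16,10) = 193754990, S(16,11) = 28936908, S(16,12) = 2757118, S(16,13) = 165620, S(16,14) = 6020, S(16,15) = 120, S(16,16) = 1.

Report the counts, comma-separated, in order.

82864869804, 682076806159

@17  (17,1):1·1+0→1, (17,2):32767·2+1→65535, (17,3):7141686·3+32767→21457825, (17,4):171798901·4+7141686→694337290, (17,5):1096190550·5+171798901→5652751651, (17,6):2734926558·6+1096190550→17505749898, (17,7):3281882604·7+2734926558→25708104786, (17,8):2141764053·8+3281882604→20415995028, (17,9):820784250·9+2141764053→9528822303, (17,10):193754990·10+820784250→2758334150, (17,11):28936908·11+193754990→512060978, (17,12):2757118·12+28936908→62022324, (17,13):165620·13+2757118→4910178, (17,14):6020·14+165620→249900, (17,15):120·15+6020→7820, (17,16):1·16+120→136, (17,17):0·17+1→1
@18  (18,1):1·1+0→1, (18,2):65535·2+1→131071, (18,3):21457825·3+65535→64439010, (18,4):694337290·4+21457825→2798806985, (18,5):5652751651·5+694337290→28958095545, (18,6):17505749898·6+5652751651→110687251039, (18,7):25708104786·7+17505749898→197462483400, (18,8):20415995028·8+25708104786→189036065010, (18,9):9528822303·9+20415995028→106175395755, (18,10):2758334150·10+9528822303→37112163803, (18,11):512060978·11+2758334150→8391004908, (18,12):62022324·12+512060978→1256328866, (18,13):4910178·13+62022324→125854638, (18,14):249900·14+4910178→8408778, (18,15):7820·15+249900→367200, (18,16):136·16+7820→9996, (18,17):1·17+136→153, (18,18):0·18+1→1
B_17 = ΣS(17,k) = 1+65535+21457825+694337290+5652751651+17505749898+25708104786+20415995028+9528822303+2758334150+512060978+62022324+4910178+249900+7820+136+1 = 82864869804
B_18 = ΣS(18,k) = 1+131071+64439010+2798806985+28958095545+110687251039+197462483400+189036065010+106175395755+37112163803+8391004908+1256328866+125854638+8408778+367200+9996+153+1 = 682076806159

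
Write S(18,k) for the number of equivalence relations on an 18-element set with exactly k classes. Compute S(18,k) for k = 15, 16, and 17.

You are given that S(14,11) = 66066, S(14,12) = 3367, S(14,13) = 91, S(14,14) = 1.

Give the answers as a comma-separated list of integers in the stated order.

367200, 9996, 153

@15  (15,12):3367·12+66066→106470, (15,13):91·13+3367→4550, (15,14):1·14+91→105, (15,15):0·15+1→1
@16  (16,13):4550·13+106470→165620, (16,14):105·14+4550→6020, (16,15):1·15+105→120, (16,16):0·16+1→1
@17  (17,14):6020·14+165620→249900, (17,15):120·15+6020→7820, (17,16):1·16+120→136, (17,17):0·17+1→1
@18  (18,15):7820·15+249900→367200, (18,16):136·16+7820→9996, (18,17):1·17+136→153
Read S(18,15) = 367200, S(18,16) = 9996, S(18,17) = 153.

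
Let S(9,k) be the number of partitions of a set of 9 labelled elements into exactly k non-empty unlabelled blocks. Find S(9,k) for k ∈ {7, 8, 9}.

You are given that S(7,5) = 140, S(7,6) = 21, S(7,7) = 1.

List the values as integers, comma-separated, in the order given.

462, 36, 1

i=8: T(8,6)=140+6·21=266 | T(8,7)=21+7·1=28 | T(8,8)=1+8·0=1
i=9: T(9,7)=266+7·28=462 | T(9,8)=28+8·1=36 | T(9,9)=1+9·0=1
Read S(9,7) = 462, S(9,8) = 36, S(9,9) = 1.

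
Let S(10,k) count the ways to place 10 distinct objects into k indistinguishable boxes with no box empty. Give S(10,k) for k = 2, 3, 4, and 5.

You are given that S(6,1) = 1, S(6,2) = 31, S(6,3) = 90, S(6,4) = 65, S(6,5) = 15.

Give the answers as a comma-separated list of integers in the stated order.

@7  (7,1):1·1+0→1, (7,2):31·2+1→63, (7,3):90·3+31→301, (7,4):65·4+90→350, (7,5):15·5+65→140
@8  (8,1):1·1+0→1, (8,2):63·2+1→127, (8,3):301·3+63→966, (8,4):350·4+301→1701, (8,5):140·5+350→1050
@9  (9,1):1·1+0→1, (9,2):127·2+1→255, (9,3):966·3+127→3025, (9,4):1701·4+966→7770, (9,5):1050·5+1701→6951
@10  (10,2):255·2+1→511, (10,3):3025·3+255→9330, (10,4):7770·4+3025→34105, (10,5):6951·5+7770→42525
Read S(10,2) = 511, S(10,3) = 9330, S(10,4) = 34105, S(10,5) = 42525.

511, 9330, 34105, 42525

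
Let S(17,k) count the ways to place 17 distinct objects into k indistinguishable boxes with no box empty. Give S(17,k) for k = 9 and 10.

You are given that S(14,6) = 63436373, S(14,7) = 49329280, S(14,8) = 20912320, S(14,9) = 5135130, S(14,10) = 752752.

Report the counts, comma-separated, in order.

9528822303, 2758334150

i=15: T(15,7)=63436373+7·49329280=408741333 | T(15,8)=49329280+8·20912320=216627840 | T(15,9)=20912320+9·5135130=67128490 | T(15,10)=5135130+10·752752=12662650
i=16: T(16,8)=408741333+8·216627840=2141764053 | T(16,9)=216627840+9·67128490=820784250 | T(16,10)=67128490+10·12662650=193754990
i=17: T(17,9)=2141764053+9·820784250=9528822303 | T(17,10)=820784250+10·193754990=2758334150
Read S(17,9) = 9528822303, S(17,10) = 2758334150.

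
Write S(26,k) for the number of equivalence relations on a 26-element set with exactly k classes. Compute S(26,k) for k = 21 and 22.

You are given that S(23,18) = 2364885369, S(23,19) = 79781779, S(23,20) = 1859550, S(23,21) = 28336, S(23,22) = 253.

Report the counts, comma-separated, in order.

9759104355, 238929405

@24  (24,19):79781779·19+2364885369→3880739170, (24,20):1859550·20+79781779→116972779, (24,21):28336·21+1859550→2454606, (24,22):253·22+28336→33902
@25  (25,20):116972779·20+3880739170→6220194750, (25,21):2454606·21+116972779→168519505, (25,22):33902·22+2454606→3200450
@26  (26,21):168519505·21+6220194750→9759104355, (26,22):3200450·22+168519505→238929405
Read S(26,21) = 9759104355, S(26,22) = 238929405.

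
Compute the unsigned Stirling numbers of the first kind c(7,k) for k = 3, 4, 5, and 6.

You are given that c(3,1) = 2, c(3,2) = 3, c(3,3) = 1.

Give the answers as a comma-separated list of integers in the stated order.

1624, 735, 175, 21

r4: T_4,1=3×2+0=6; T_4,2=3×3+2=11; T_4,3=3×1+3=6; T_4,4=3×0+1=1
r5: T_5,1=4×6+0=24; T_5,2=4×11+6=50; T_5,3=4×6+11=35; T_5,4=4×1+6=10; T_5,5=4×0+1=1
r6: T_6,2=5×50+24=274; T_6,3=5×35+50=225; T_6,4=5×10+35=85; T_6,5=5×1+10=15; T_6,6=5×0+1=1
r7: T_7,3=6×225+274=1624; T_7,4=6×85+225=735; T_7,5=6×15+85=175; T_7,6=6×1+15=21
Read c(7,3) = 1624, c(7,4) = 735, c(7,5) = 175, c(7,6) = 21.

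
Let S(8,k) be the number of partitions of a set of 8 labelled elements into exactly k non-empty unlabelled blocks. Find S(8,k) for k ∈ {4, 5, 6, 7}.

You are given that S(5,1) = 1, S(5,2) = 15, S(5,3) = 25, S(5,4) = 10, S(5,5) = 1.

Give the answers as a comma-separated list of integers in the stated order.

1701, 1050, 266, 28

i=6: T(6,2)=1+2·15=31 | T(6,3)=15+3·25=90 | T(6,4)=25+4·10=65 | T(6,5)=10+5·1=15 | T(6,6)=1+6·0=1
i=7: T(7,3)=31+3·90=301 | T(7,4)=90+4·65=350 | T(7,5)=65+5·15=140 | T(7,6)=15+6·1=21 | T(7,7)=1+7·0=1
i=8: T(8,4)=301+4·350=1701 | T(8,5)=350+5·140=1050 | T(8,6)=140+6·21=266 | T(8,7)=21+7·1=28
Read S(8,4) = 1701, S(8,5) = 1050, S(8,6) = 266, S(8,7) = 28.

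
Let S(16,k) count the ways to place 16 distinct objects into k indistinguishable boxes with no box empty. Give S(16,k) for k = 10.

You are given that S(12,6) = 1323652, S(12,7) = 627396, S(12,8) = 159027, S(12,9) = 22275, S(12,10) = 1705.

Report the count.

@13  (13,7):627396·7+1323652→5715424, (13,8):159027·8+627396→1899612, (13,9):22275·9+159027→359502, (13,10):1705·10+22275→39325
@14  (14,8):1899612·8+5715424→20912320, (14,9):359502·9+1899612→5135130, (14,10):39325·10+359502→752752
@15  (15,9):5135130·9+20912320→67128490, (15,10):752752·10+5135130→12662650
@16  (16,10):12662650·10+67128490→193754990
Read S(16,10) = 193754990.

193754990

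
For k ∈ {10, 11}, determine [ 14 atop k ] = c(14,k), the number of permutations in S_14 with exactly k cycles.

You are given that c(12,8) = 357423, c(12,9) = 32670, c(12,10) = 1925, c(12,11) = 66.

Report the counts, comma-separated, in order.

1474473, 91091

i=13: T(13,9)=357423+12·32670=749463 | T(13,10)=32670+12·1925=55770 | T(13,11)=1925+12·66=2717
i=14: T(14,10)=749463+13·55770=1474473 | T(14,11)=55770+13·2717=91091
Read c(14,10) = 1474473, c(14,11) = 91091.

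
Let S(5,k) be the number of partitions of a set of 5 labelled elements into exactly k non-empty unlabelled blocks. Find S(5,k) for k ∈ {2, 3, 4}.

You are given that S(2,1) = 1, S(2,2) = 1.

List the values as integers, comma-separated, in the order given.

15, 25, 10

@3  (3,1):1·1+0→1, (3,2):1·2+1→3, (3,3):0·3+1→1
@4  (4,1):1·1+0→1, (4,2):3·2+1→7, (4,3):1·3+3→6, (4,4):0·4+1→1
@5  (5,2):7·2+1→15, (5,3):6·3+7→25, (5,4):1·4+6→10
Read S(5,2) = 15, S(5,3) = 25, S(5,4) = 10.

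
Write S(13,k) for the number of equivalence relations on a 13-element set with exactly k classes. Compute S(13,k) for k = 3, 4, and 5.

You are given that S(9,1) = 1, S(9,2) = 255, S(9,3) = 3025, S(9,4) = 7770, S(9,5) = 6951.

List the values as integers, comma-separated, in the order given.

@10  (10,1):1·1+0→1, (10,2):255·2+1→511, (10,3):3025·3+255→9330, (10,4):7770·4+3025→34105, (10,5):6951·5+7770→42525
@11  (11,1):1·1+0→1, (11,2):511·2+1→1023, (11,3):9330·3+511→28501, (11,4):34105·4+9330→145750, (11,5):42525·5+34105→246730
@12  (12,2):1023·2+1→2047, (12,3):28501·3+1023→86526, (12,4):145750·4+28501→611501, (12,5):246730·5+145750→1379400
@13  (13,3):86526·3+2047→261625, (13,4):611501·4+86526→2532530, (13,5):1379400·5+611501→7508501
Read S(13,3) = 261625, S(13,4) = 2532530, S(13,5) = 7508501.

261625, 2532530, 7508501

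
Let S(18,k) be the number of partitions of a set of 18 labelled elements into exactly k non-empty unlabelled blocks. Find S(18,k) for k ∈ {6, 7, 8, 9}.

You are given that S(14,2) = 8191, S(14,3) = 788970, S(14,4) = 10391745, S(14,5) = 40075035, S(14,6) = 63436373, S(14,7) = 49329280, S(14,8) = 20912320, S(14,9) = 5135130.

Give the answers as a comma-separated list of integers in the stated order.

110687251039, 197462483400, 189036065010, 106175395755

@15  (15,3):788970·3+8191→2375101, (15,4):10391745·4+788970→42355950, (15,5):40075035·5+10391745→210766920, (15,6):63436373·6+40075035→420693273, (15,7):49329280·7+63436373→408741333, (15,8):20912320·8+49329280→216627840, (15,9):5135130·9+20912320→67128490
@16  (16,4):42355950·4+2375101→171798901, (16,5):210766920·5+42355950→1096190550, (16,6):420693273·6+210766920→2734926558, (16,7):408741333·7+420693273→3281882604, (16,8):216627840·8+408741333→2141764053, (16,9):67128490·9+216627840→820784250
@17  (17,5):1096190550·5+171798901→5652751651, (17,6):2734926558·6+1096190550→17505749898, (17,7):3281882604·7+2734926558→25708104786, (17,8):2141764053·8+3281882604→20415995028, (17,9):820784250·9+2141764053→9528822303
@18  (18,6):17505749898·6+5652751651→110687251039, (18,7):25708104786·7+17505749898→197462483400, (18,8):20415995028·8+25708104786→189036065010, (18,9):9528822303·9+20415995028→106175395755
Read S(18,6) = 110687251039, S(18,7) = 197462483400, S(18,8) = 189036065010, S(18,9) = 106175395755.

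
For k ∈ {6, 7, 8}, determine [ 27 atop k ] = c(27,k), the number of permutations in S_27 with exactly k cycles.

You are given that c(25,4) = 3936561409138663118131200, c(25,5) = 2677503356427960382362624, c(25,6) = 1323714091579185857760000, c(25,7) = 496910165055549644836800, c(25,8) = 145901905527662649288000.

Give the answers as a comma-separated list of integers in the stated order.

1000903392113435450162625024, 393178529313073708272042624, 121502371102392939781636800

row 26: T[26][5]=25·2677503356427960382362624+3936561409138663118131200=70874145319837672677196800  T[26][6]=25·1323714091579185857760000+2677503356427960382362624=35770355645907606826362624  T[26][7]=25·496910165055549644836800+1323714091579185857760000=13746468217967926978680000  T[26][8]=25·145901905527662649288000+496910165055549644836800=4144457803247115877036800
row 27: T[27][6]=26·35770355645907606826362624+70874145319837672677196800=1000903392113435450162625024  T[27][7]=26·13746468217967926978680000+35770355645907606826362624=393178529313073708272042624  T[27][8]=26·4144457803247115877036800+13746468217967926978680000=121502371102392939781636800
Read c(27,6) = 1000903392113435450162625024, c(27,7) = 393178529313073708272042624, c(27,8) = 121502371102392939781636800.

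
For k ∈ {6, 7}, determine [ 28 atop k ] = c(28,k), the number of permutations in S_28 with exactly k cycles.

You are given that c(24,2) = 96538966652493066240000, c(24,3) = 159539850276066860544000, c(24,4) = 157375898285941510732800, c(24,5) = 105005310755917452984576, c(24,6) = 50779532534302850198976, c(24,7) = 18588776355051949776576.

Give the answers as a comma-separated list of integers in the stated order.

28969458895980281319670568448, 11616723683566425573507775872

[25] T[25,3]:24*159539850276066860544000+96538966652493066240000=3925495373278097719296000 · T[25,4]:24*157375898285941510732800+159539850276066860544000=3936561409138663118131200 · T[25,5]:24*105005310755917452984576+157375898285941510732800=2677503356427960382362624 · T[25,6]:24*50779532534302850198976+105005310755917452984576=1323714091579185857760000 · T[25,7]:24*18588776355051949776576+50779532534302850198976=496910165055549644836800
[26] T[26,4]:25*3936561409138663118131200+3925495373278097719296000=102339530601744675672576000 · T[26,5]:25*2677503356427960382362624+3936561409138663118131200=70874145319837672677196800 · T[26,6]:25*1323714091579185857760000+2677503356427960382362624=35770355645907606826362624 · T[26,7]:25*496910165055549644836800+1323714091579185857760000=13746468217967926978680000
[27] T[27,5]:26*70874145319837672677196800+102339530601744675672576000=1945067308917524165279692800 · T[27,6]:26*35770355645907606826362624+70874145319837672677196800=1000903392113435450162625024 · T[27,7]:26*13746468217967926978680000+35770355645907606826362624=393178529313073708272042624
[28] T[28,6]:27*1000903392113435450162625024+1945067308917524165279692800=28969458895980281319670568448 · T[28,7]:27*393178529313073708272042624+1000903392113435450162625024=11616723683566425573507775872
Read c(28,6) = 28969458895980281319670568448, c(28,7) = 11616723683566425573507775872.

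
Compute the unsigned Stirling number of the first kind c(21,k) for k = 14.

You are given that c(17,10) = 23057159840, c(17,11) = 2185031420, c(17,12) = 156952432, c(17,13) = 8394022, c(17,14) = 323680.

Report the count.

@18  (18,11):2185031420·17+23057159840→60202693980, (18,12):156952432·17+2185031420→4853222764, (18,13):8394022·17+156952432→299650806, (18,14):323680·17+8394022→13896582
@19  (19,12):4853222764·18+60202693980→147560703732, (19,13):299650806·18+4853222764→10246937272, (19,14):13896582·18+299650806→549789282
@20  (20,13):10246937272·19+147560703732→342252511900, (20,14):549789282·19+10246937272→20692933630
@21  (21,14):20692933630·20+342252511900→756111184500
Read c(21,14) = 756111184500.

756111184500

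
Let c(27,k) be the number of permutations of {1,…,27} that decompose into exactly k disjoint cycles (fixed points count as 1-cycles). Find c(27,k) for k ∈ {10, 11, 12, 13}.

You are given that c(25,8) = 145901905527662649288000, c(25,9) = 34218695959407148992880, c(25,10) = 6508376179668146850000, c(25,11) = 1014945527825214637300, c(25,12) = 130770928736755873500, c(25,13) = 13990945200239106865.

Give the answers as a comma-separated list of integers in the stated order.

i=26: T(26,9)=145901905527662649288000+25·34218695959407148992880=1001369304512841374110000 | T(26,10)=34218695959407148992880+25·6508376179668146850000=196928100451110820242880 | T(26,11)=6508376179668146850000+25·1014945527825214637300=31882014375298512782500 | T(26,12)=1014945527825214637300+25·130770928736755873500=4284218746244111474800 | T(26,13)=130770928736755873500+25·13990945200239106865=480544558742733545125
i=27: T(27,10)=1001369304512841374110000+26·196928100451110820242880=6121499916241722700424880 | T(27,11)=196928100451110820242880+26·31882014375298512782500=1025860474208872152587880 | T(27,12)=31882014375298512782500+26·4284218746244111474800=143271701777645411127300 | T(27,13)=4284218746244111474800+26·480544558742733545125=16778377273555183648050
Read c(27,10) = 6121499916241722700424880, c(27,11) = 1025860474208872152587880, c(27,12) = 143271701777645411127300, c(27,13) = 16778377273555183648050.

6121499916241722700424880, 1025860474208872152587880, 143271701777645411127300, 16778377273555183648050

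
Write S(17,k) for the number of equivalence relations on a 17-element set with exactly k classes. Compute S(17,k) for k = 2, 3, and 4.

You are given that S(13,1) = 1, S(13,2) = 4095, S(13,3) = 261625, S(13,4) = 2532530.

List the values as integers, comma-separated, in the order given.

65535, 21457825, 694337290

[14] T[14,1]:1*1+0=1 · T[14,2]:2*4095+1=8191 · T[14,3]:3*261625+4095=788970 · T[14,4]:4*2532530+261625=10391745
[15] T[15,1]:1*1+0=1 · T[15,2]:2*8191+1=16383 · T[15,3]:3*788970+8191=2375101 · T[15,4]:4*10391745+788970=42355950
[16] T[16,1]:1*1+0=1 · T[16,2]:2*16383+1=32767 · T[16,3]:3*2375101+16383=7141686 · T[16,4]:4*42355950+2375101=171798901
[17] T[17,2]:2*32767+1=65535 · T[17,3]:3*7141686+32767=21457825 · T[17,4]:4*171798901+7141686=694337290
Read S(17,2) = 65535, S(17,3) = 21457825, S(17,4) = 694337290.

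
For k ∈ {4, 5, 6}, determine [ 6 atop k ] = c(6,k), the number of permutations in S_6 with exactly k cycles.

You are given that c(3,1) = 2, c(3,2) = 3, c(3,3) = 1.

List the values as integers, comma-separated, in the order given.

r4: T_4,2=3×3+2=11; T_4,3=3×1+3=6; T_4,4=3×0+1=1
r5: T_5,3=4×6+11=35; T_5,4=4×1+6=10; T_5,5=4×0+1=1
r6: T_6,4=5×10+35=85; T_6,5=5×1+10=15; T_6,6=5×0+1=1
Read c(6,4) = 85, c(6,5) = 15, c(6,6) = 1.

85, 15, 1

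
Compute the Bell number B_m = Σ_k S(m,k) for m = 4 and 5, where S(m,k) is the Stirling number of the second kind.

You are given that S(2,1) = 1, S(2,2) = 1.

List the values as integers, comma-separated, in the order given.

15, 52

row 3: T[3][1]=1·1+0=1  T[3][2]=2·1+1=3  T[3][3]=3·0+1=1
row 4: T[4][1]=1·1+0=1  T[4][2]=2·3+1=7  T[4][3]=3·1+3=6  T[4][4]=4·0+1=1
row 5: T[5][1]=1·1+0=1  T[5][2]=2·7+1=15  T[5][3]=3·6+7=25  T[5][4]=4·1+6=10  T[5][5]=5·0+1=1
B_4 = ΣS(4,k) = 1+7+6+1 = 15
B_5 = ΣS(5,k) = 1+15+25+10+1 = 52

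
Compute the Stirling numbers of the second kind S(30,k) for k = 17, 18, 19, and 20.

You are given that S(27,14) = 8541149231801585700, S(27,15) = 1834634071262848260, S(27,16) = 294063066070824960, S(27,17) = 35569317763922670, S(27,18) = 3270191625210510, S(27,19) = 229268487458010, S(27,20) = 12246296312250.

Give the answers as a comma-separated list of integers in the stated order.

i=28: T(28,15)=8541149231801585700+15·1834634071262848260=36060660300744309600 | T(28,16)=1834634071262848260+16·294063066070824960=6539643128396047620 | T(28,17)=294063066070824960+17·35569317763922670=898741468057510350 | T(28,18)=35569317763922670+18·3270191625210510=94432767017711850 | T(28,19)=3270191625210510+19·229268487458010=7626292886912700 | T(28,20)=229268487458010+20·12246296312250=474194413703010
i=29: T(29,16)=36060660300744309600+16·6539643128396047620=140694950355081071520 | T(29,17)=6539643128396047620+17·898741468057510350=21818248085373723570 | T(29,18)=898741468057510350+18·94432767017711850=2598531274376323650 | T(29,19)=94432767017711850+19·7626292886912700=239332331869053150 | T(29,20)=7626292886912700+20·474194413703010=17110181160972900
i=30: T(30,17)=140694950355081071520+17·21818248085373723570=511605167806434372210 | T(30,18)=21818248085373723570+18·2598531274376323650=68591811024147549270 | T(30,19)=2598531274376323650+19·239332331869053150=7145845579888333500 | T(30,20)=239332331869053150+20·17110181160972900=581535955088511150
Read S(30,17) = 511605167806434372210, S(30,18) = 68591811024147549270, S(30,19) = 7145845579888333500, S(30,20) = 581535955088511150.

511605167806434372210, 68591811024147549270, 7145845579888333500, 581535955088511150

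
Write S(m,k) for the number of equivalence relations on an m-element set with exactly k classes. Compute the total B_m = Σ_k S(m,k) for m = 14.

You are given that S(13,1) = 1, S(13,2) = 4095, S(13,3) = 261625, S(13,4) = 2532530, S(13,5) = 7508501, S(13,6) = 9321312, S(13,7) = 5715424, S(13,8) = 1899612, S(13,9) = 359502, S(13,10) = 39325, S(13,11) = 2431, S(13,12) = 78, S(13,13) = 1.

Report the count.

190899322

@14  (14,1):1·1+0→1, (14,2):4095·2+1→8191, (14,3):261625·3+4095→788970, (14,4):2532530·4+261625→10391745, (14,5):7508501·5+2532530→40075035, (14,6):9321312·6+7508501→63436373, (14,7):5715424·7+9321312→49329280, (14,8):1899612·8+5715424→20912320, (14,9):359502·9+1899612→5135130, (14,10):39325·10+359502→752752, (14,11):2431·11+39325→66066, (14,12):78·12+2431→3367, (14,13):1·13+78→91, (14,14):0·14+1→1
B_14 = ΣS(14,k) = 1+8191+788970+10391745+40075035+63436373+49329280+20912320+5135130+752752+66066+3367+91+1 = 190899322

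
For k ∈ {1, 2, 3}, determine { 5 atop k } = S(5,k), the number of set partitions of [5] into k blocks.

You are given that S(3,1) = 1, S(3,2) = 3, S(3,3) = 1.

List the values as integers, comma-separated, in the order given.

1, 15, 25

@4  (4,1):1·1+0→1, (4,2):3·2+1→7, (4,3):1·3+3→6
@5  (5,1):1·1+0→1, (5,2):7·2+1→15, (5,3):6·3+7→25
Read S(5,1) = 1, S(5,2) = 15, S(5,3) = 25.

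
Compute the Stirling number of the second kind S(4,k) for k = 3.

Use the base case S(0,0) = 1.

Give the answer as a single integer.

@1  (1,1):0·1+1→1
@2  (2,1):1·1+0→1, (2,2):0·2+1→1
@3  (3,2):1·2+1→3, (3,3):0·3+1→1
@4  (4,3):1·3+3→6
Read S(4,3) = 6.

6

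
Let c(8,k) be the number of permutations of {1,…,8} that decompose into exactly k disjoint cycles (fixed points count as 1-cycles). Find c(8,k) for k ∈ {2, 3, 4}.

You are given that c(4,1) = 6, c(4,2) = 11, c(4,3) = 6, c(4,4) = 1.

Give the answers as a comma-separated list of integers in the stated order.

13068, 13132, 6769

@5  (5,1):6·4+0→24, (5,2):11·4+6→50, (5,3):6·4+11→35, (5,4):1·4+6→10
@6  (6,1):24·5+0→120, (6,2):50·5+24→274, (6,3):35·5+50→225, (6,4):10·5+35→85
@7  (7,1):120·6+0→720, (7,2):274·6+120→1764, (7,3):225·6+274→1624, (7,4):85·6+225→735
@8  (8,2):1764·7+720→13068, (8,3):1624·7+1764→13132, (8,4):735·7+1624→6769
Read c(8,2) = 13068, c(8,3) = 13132, c(8,4) = 6769.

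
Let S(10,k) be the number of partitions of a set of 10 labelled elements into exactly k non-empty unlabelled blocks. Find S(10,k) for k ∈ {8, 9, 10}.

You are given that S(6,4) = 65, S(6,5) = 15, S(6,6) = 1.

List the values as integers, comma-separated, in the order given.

750, 45, 1

r7: T_7,5=5×15+65=140; T_7,6=6×1+15=21; T_7,7=7×0+1=1
r8: T_8,6=6×21+140=266; T_8,7=7×1+21=28; T_8,8=8×0+1=1
r9: T_9,7=7×28+266=462; T_9,8=8×1+28=36; T_9,9=9×0+1=1
r10: T_10,8=8×36+462=750; T_10,9=9×1+36=45; T_10,10=10×0+1=1
Read S(10,8) = 750, S(10,9) = 45, S(10,10) = 1.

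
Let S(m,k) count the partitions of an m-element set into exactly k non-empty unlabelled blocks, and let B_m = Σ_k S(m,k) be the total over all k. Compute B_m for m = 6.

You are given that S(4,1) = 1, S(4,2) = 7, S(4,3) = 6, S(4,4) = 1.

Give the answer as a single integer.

[5] T[5,1]:1*1+0=1 · T[5,2]:2*7+1=15 · T[5,3]:3*6+7=25 · T[5,4]:4*1+6=10 · T[5,5]:5*0+1=1
[6] T[6,1]:1*1+0=1 · T[6,2]:2*15+1=31 · T[6,3]:3*25+15=90 · T[6,4]:4*10+25=65 · T[6,5]:5*1+10=15 · T[6,6]:6*0+1=1
B_6 = ΣS(6,k) = 1+31+90+65+15+1 = 203

203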